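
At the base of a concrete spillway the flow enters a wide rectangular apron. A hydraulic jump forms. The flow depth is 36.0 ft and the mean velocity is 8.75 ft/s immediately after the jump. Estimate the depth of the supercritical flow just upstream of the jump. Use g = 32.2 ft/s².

y₁ = 4.25 ft

Fr₂ = V₂/√(g·y₂) = 8.75/√(32.2×36.0) = 0.257.
Since the conjugate-depth ratio holds either way, y₁/y₂ = ½[√(1 + 8Fr₂²) − 1] = ½[√1.528 − 1] = 0.118.
y₁ = 0.118 × 36.0 = 4.25 ft.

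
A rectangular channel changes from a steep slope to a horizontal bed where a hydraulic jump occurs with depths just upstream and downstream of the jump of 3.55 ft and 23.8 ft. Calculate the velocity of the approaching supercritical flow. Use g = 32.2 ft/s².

V₁ = 54.3 ft/s

For a rectangular channel the momentum equation gives q² = ½·g·y₁·y₂·(y₁ + y₂) = ½×32.2×3.55×23.8×27.4 = 37204.
q = √37204 = 193 ft²/s.
V₁ = q/y₁ = 193/3.55 = 54.3 ft/s.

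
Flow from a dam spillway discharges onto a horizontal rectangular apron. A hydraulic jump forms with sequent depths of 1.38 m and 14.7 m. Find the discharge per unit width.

For a rectangular channel the momentum equation gives q² = ½·g·y₁·y₂·(y₁ + y₂) = ½×9.81×1.38×14.7×16.1 = 1600.
q = √1600 = 40.0 m²/s.

q = 40.0 m²/s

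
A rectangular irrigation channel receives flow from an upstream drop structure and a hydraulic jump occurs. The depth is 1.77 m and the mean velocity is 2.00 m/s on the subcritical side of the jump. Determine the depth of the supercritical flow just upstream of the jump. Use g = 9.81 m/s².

y₁ = 0.607 m

Fr₂ = V₂/√(g·y₂) = 2.00/√(9.81×1.77) = 0.480.
Applying the sequent-depth relation in reverse, y₁/y₂ = ½[√(1 + 8Fr₂²) − 1] = ½[√2.843 − 1] = 0.343.
y₁ = 0.343 × 1.77 = 0.607 m.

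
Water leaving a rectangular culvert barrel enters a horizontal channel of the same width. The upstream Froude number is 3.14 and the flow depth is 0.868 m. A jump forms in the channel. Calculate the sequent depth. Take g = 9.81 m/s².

y₂ = 3.44 m

Fr₁ = 3.14 (given).
Bélanger equation: y₂/y₁ = ½[√(1 + 8Fr₁²) − 1] = ½[√79.88 − 1] = 3.97.
y₂ = 3.97 × 0.868 = 3.44 m.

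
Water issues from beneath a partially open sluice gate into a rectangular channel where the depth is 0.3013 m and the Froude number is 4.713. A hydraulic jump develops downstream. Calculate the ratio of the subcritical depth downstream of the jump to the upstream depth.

y₂/y₁ = 6.184

Fr₁ = 4.713 (given).
Bélanger equation: y₂/y₁ = ½[√(1 + 8Fr₁²) − 1] = ½[√178.70 − 1] = 6.184.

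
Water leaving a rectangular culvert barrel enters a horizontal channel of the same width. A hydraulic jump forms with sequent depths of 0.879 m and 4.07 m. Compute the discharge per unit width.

For a rectangular channel the momentum equation gives q² = ½·g·y₁·y₂·(y₁ + y₂) = ½×9.81×0.879×4.07×4.95 = 86.8.
q = √86.8 = 9.32 m²/s.

q = 9.32 m²/s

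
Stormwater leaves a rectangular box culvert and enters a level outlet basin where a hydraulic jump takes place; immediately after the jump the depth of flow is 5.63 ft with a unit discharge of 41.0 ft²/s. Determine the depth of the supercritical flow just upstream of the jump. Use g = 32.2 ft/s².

y₁ = 2.33 ft

V₂ = q/y₂ = 41.0/5.63 = 7.28 ft/s; Fr₂ = V₂/√(g·y₂) = 0.541.
Applying the sequent-depth relation in reverse, y₁/y₂ = ½[√(1 + 8Fr₂²) − 1] = ½[√3.340 − 1] = 0.414.
y₁ = 0.414 × 5.63 = 2.33 ft.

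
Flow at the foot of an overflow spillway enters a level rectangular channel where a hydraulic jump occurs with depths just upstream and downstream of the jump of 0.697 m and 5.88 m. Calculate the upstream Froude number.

Fr₁ = 6.31

For a rectangular channel the momentum equation gives q² = ½·g·y₁·y₂·(y₁ + y₂) = ½×9.81×0.697×5.88×6.58 = 132.
q = √132 = 11.5 m²/s.
V₁ = q/y₁ = 16.5 m/s; Fr₁ = V₁/√(g·y₁) = 6.31.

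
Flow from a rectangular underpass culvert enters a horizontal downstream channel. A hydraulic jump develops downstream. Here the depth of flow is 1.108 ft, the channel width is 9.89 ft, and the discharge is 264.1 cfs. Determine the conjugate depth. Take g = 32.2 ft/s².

q = Q/b = 264.1/9.89 = 26.70 ft²/s; V₁ = q/y₁ = 24.10 ft/s. Fr₁ = V₁/√(g·y₁) = 4.035.
Bélanger equation: y₂/y₁ = ½[√(1 + 8Fr₁²) − 1] = ½[√131.24 − 1] = 5.228.
y₂ = 5.228 × 1.108 = 5.793 ft.

y₂ = 5.793 ft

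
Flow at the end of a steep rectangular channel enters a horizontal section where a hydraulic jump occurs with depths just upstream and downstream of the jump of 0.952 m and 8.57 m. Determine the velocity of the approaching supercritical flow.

V₁ = 20.5 m/s

For a rectangular channel the momentum equation gives q² = ½·g·y₁·y₂·(y₁ + y₂) = ½×9.81×0.952×8.57×9.52 = 381.
q = √381 = 19.5 m²/s.
V₁ = q/y₁ = 19.5/0.952 = 20.5 m/s.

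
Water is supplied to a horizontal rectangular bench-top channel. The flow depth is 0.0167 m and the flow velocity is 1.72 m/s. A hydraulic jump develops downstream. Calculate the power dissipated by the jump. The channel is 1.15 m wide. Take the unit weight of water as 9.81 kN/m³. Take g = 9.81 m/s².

Fr₁ = V₁/√(g·y₁) = 1.72/√(9.81×0.0167) = 4.25.
From the momentum equation for a rectangular channel, y₂/y₁ = ½[√(1 + 8Fr₁²) − 1] = ½[√145.5 − 1] = 5.53.
y₂ = 5.53 × 0.0167 = 0.0924 m.
q = V₁·y₁ = 1.72 × 0.0167 = 0.0287 m²/s. V₂ = q/y₂ = 0.0287/0.0924 = 0.311 m/s. E₁ = y₁ + V₁²/2g = 0.167 m; E₂ = y₂ + V₂²/2g = 0.0973 m. ΔE = E₁ − E₂ = 0.0702 m.
Q = q·b = 0.0287 × 1.15 = 0.0330 m³/s. P = γ·Q·ΔE = 9.81 × 0.0330 × 0.0702 = 0.0227 kW.

P = 0.0227 kW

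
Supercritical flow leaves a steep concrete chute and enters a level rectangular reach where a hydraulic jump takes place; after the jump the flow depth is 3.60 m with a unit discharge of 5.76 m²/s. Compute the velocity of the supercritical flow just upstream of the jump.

V₁ = 12.5 m/s

V₂ = q/y₂ = 5.76/3.60 = 1.60 m/s; Fr₂ = V₂/√(g·y₂) = 0.269.
The Bélanger relation is symmetric: y₁/y₂ = ½[√(1 + 8Fr₂²) − 1] = ½[√1.580 − 1] = 0.128.
y₁ = 0.128 × 3.60 = 0.462 m.
V₁ = q/y₁ = 5.76/0.462 = 12.5 m/s.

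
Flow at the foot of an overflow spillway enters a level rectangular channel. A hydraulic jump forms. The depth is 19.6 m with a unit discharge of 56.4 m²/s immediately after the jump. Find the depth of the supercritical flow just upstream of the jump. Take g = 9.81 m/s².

y₁ = 1.56 m

V₂ = q/y₂ = 56.4/19.6 = 2.88 m/s; Fr₂ = V₂/√(g·y₂) = 0.208.
Applying the sequent-depth relation in reverse, y₁/y₂ = ½[√(1 + 8Fr₂²) − 1] = ½[√1.345 − 1] = 0.0798.
y₁ = 0.0798 × 19.6 = 1.56 m.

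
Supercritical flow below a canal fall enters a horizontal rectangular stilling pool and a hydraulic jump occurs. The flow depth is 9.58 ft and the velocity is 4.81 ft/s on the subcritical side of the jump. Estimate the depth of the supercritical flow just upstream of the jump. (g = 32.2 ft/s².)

y₁ = 1.27 ft

Fr₂ = V₂/√(g·y₂) = 4.81/√(32.2×9.58) = 0.274.
Applying the sequent-depth relation in reverse, y₁/y₂ = ½[√(1 + 8Fr₂²) − 1] = ½[√1.600 − 1] = 0.132.
y₁ = 0.132 × 9.58 = 1.27 ft.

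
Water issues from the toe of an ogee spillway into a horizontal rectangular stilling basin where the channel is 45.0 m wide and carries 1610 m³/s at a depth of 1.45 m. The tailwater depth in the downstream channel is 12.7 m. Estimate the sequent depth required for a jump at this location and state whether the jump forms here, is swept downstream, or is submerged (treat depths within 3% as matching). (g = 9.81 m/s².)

q = Q/b = 1610/45.0 = 35.8 m²/s; V₁ = q/y₁ = 24.7 m/s. Fr₁ = V₁/√(g·y₁) = 6.54.
Conjugate-depth relation: y₂/y₁ = ½[√(1 + 8Fr₁²) − 1] = ½[√343.4 − 1] = 8.77.
y₂ = 8.77 × 1.45 = 12.7 m.
Tailwater y_tw = 12.7 m: y_tw ≈ y₂, so the jump forms here.

y₂ = 12.7 m; the jump forms here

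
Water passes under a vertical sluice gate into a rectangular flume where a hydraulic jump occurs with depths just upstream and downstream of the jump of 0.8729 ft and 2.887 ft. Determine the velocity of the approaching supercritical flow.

V₁ = 14.15 ft/s

For a rectangular channel the momentum equation gives q² = ½·g·y₁·y₂·(y₁ + y₂) = ½×32.2×0.8729×2.887×3.760 = 152.6.
q = √152.6 = 12.35 ft²/s.
V₁ = q/y₁ = 12.35/0.8729 = 14.15 ft/s.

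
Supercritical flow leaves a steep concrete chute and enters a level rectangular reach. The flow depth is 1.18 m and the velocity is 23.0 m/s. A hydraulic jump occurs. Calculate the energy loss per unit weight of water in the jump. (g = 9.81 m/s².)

ΔE = 17.1 m

Fr₁ = V₁/√(g·y₁) = 23.0/√(9.81×1.18) = 6.76.
By Bélanger, y₂/y₁ = ½[√(1 + 8Fr₁²) − 1] = ½[√366.6 − 1] = 9.07.
y₂ = 9.07 × 1.18 = 10.7 m.
Head loss: ΔE = (y₂ − y₁)³/(4y₁y₂) = (10.7 − 1.18)³/(4×1.18×10.7) = 865/50.5 = 17.1 m.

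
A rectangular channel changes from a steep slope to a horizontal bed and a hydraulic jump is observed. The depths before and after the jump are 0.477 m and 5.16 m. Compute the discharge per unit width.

q = 8.25 m²/s

For a rectangular channel the momentum equation gives q² = ½·g·y₁·y₂·(y₁ + y₂) = ½×9.81×0.477×5.16×5.64 = 68.1.
q = √68.1 = 8.25 m²/s.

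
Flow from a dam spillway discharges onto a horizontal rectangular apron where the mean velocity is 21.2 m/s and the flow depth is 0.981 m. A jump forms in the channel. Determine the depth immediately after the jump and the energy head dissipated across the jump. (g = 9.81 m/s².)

Fr₁ = V₁/√(g·y₁) = 21.2/√(9.81×0.981) = 6.83.
From the momentum equation for a rectangular channel, y₂/y₁ = ½[√(1 + 8Fr₁²) − 1] = ½[√374.6 − 1] = 9.18.
y₂ = 9.18 × 0.981 = 9.00 m.
Head loss: ΔE = (y₂ − y₁)³/(4y₁y₂) = (9.00 − 0.981)³/(4×0.981×9.00) = 516/35.3 = 14.6 m.

y₂ = 9.00 m; ΔE = 14.6 m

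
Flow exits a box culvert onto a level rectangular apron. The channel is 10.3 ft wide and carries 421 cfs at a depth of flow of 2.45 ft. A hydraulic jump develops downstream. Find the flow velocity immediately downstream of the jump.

V₂ = 7.57 ft/s

q = Q/b = 421/10.3 = 40.9 ft²/s; V₁ = q/y₁ = 16.7 ft/s. Fr₁ = V₁/√(g·y₁) = 1.88.
Sequent-depth ratio: y₂/y₁ = ½[√(1 + 8Fr₁²) − 1] = ½[√29.22 − 1] = 2.20.
y₂ = 2.20 × 2.45 = 5.40 ft.
V₂ = q/y₂ = 40.9/5.40 = 7.57 ft/s.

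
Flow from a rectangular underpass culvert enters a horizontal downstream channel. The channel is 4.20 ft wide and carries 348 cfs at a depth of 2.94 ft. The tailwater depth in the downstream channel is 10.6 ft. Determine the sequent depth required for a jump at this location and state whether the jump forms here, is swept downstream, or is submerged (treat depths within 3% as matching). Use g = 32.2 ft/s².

q = Q/b = 348/4.20 = 82.9 ft²/s; V₁ = q/y₁ = 28.2 ft/s. Fr₁ = V₁/√(g·y₁) = 2.90.
By Bélanger, y₂/y₁ = ½[√(1 + 8Fr₁²) − 1] = ½[√68.12 − 1] = 3.63.
y₂ = 3.63 × 2.94 = 10.7 ft.
Tailwater y_tw = 10.6 ft: y_tw ≈ y₂, so the jump forms here.

y₂ = 10.7 ft; the jump forms here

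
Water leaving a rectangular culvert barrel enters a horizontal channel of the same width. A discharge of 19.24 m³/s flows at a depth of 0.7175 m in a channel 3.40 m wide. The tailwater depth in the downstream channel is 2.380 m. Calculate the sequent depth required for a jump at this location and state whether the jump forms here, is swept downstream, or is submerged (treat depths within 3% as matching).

q = Q/b = 19.24/3.40 = 5.659 m²/s; V₁ = q/y₁ = 7.887 m/s. Fr₁ = V₁/√(g·y₁) = 2.973.
Conjugate-depth relation: y₂/y₁ = ½[√(1 + 8Fr₁²) − 1] = ½[√71.698 − 1] = 3.734.
y₂ = 3.734 × 0.7175 = 2.679 m.
Tailwater y_tw = 2.380 m: y_tw < y₂, so the jump is swept downstream.

y₂ = 2.679 m; the jump is swept downstream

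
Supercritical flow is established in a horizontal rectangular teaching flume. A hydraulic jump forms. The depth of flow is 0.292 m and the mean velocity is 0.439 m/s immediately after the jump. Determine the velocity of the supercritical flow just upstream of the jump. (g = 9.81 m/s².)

Fr₂ = V₂/√(g·y₂) = 0.439/√(9.81×0.292) = 0.259.
Applying the sequent-depth relation in reverse, y₁/y₂ = ½[√(1 + 8Fr₂²) − 1] = ½[√1.538 − 1] = 0.120.
y₁ = 0.120 × 0.292 = 0.0351 m.
V₁ = q/y₁ = 0.128/0.0351 = 3.65 m/s.

V₁ = 3.65 m/s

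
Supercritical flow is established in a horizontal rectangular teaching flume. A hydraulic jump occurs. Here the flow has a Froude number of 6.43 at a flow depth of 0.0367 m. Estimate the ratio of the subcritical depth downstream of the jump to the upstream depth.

Fr₁ = 6.43 (given).
Sequent-depth ratio: y₂/y₁ = ½[√(1 + 8Fr₁²) − 1] = ½[√331.8 − 1] = 8.61.

y₂/y₁ = 8.61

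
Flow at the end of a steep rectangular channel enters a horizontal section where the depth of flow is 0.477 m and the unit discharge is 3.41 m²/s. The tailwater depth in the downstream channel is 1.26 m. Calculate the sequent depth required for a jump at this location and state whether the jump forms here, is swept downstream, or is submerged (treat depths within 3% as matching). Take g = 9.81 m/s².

y₂ = 2.00 m; the jump is swept downstream

V₁ = q/y₁ = 3.41/0.477 = 7.15 m/s. Fr₁ = V₁/√(g·y₁) = 7.15/√(9.81×0.477) = 3.30.
From the momentum equation for a rectangular channel, y₂/y₁ = ½[√(1 + 8Fr₁²) − 1] = ½[√88.37 − 1] = 4.20.
y₂ = 4.20 × 0.477 = 2.00 m.
Tailwater y_tw = 1.26 m: y_tw < y₂, so the jump is swept downstream.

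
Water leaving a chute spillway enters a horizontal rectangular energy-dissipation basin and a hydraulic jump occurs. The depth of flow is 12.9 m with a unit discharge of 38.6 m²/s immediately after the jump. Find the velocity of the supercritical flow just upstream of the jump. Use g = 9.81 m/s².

V₂ = q/y₂ = 38.6/12.9 = 2.99 m/s; Fr₂ = V₂/√(g·y₂) = 0.266.
Applying the sequent-depth relation in reverse, y₁/y₂ = ½[√(1 + 8Fr₂²) − 1] = ½[√1.566 − 1] = 0.126.
y₁ = 0.126 × 12.9 = 1.62 m.
V₁ = q/y₁ = 38.6/1.62 = 23.8 m/s.

V₁ = 23.8 m/s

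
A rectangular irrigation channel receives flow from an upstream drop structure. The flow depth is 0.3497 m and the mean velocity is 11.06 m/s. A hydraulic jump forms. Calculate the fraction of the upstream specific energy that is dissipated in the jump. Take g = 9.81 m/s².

ΔE/E₁ = 0.562 (56.2%)

Fr₁ = V₁/√(g·y₁) = 11.06/√(9.81×0.3497) = 5.971.
Conjugate-depth relation: y₂/y₁ = ½[√(1 + 8Fr₁²) − 1] = ½[√286.26 − 1] = 7.960.
y₂ = 7.960 × 0.3497 = 2.783 m.
E₁ = y₁ + V₁²/2g = 6.584 m. ΔE = (y₂ − y₁)³/(4y₁y₂) = 3.702 m. ΔE/E₁ = 3.702/6.584 = 0.562.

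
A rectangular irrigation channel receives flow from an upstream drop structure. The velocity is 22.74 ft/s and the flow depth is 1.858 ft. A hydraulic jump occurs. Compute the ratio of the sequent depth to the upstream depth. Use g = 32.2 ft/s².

y₂/y₁ = 3.688

Fr₁ = V₁/√(g·y₁) = 22.74/√(32.2×1.858) = 2.940.
From the momentum equation for a rectangular channel, y₂/y₁ = ½[√(1 + 8Fr₁²) − 1] = ½[√70.146 − 1] = 3.688.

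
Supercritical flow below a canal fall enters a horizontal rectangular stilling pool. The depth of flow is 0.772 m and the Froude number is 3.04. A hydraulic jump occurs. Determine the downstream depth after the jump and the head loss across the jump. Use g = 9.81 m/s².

y₂ = 2.96 m; ΔE = 1.14 m

Fr₁ = 3.04 (given).
Bélanger equation: y₂/y₁ = ½[√(1 + 8Fr₁²) − 1] = ½[√74.93 − 1] = 3.83.
y₂ = 3.83 × 0.772 = 2.96 m.
V₁ = Fr₁·√(g·y₁) = 3.04×√(9.81×0.772) = 8.37 m/s; q = V₁·y₁ = 6.46 m²/s. V₂ = q/y₂ = 6.46/2.96 = 2.19 m/s. E₁ = y₁ + V₁²/2g = 4.34 m; E₂ = y₂ + V₂²/2g = 3.20 m. ΔE = E₁ − E₂ = 1.14 m.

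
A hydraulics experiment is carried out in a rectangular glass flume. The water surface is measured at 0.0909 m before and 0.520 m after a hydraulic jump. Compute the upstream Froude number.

For a rectangular channel the momentum equation gives q² = ½·g·y₁·y₂·(y₁ + y₂) = ½×9.81×0.0909×0.520×0.611 = 0.142.
q = √0.142 = 0.376 m²/s.
V₁ = q/y₁ = 4.14 m/s; Fr₁ = V₁/√(g·y₁) = 4.38.

Fr₁ = 4.38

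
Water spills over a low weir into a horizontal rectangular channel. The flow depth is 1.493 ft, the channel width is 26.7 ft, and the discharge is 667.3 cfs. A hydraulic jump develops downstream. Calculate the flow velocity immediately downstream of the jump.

q = Q/b = 667.3/26.7 = 24.99 ft²/s; V₁ = q/y₁ = 16.74 ft/s. Fr₁ = V₁/√(g·y₁) = 2.414.
Conjugate-depth relation: y₂/y₁ = ½[√(1 + 8Fr₁²) − 1] = ½[√47.631 − 1] = 2.951.
y₂ = 2.951 × 1.493 = 4.405 ft.
V₂ = q/y₂ = 24.99/4.405 = 5.673 ft/s.

V₂ = 5.673 ft/s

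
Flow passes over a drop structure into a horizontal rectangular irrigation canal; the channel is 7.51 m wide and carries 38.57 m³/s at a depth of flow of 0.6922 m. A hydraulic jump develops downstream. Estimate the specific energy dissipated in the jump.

q = Q/b = 38.57/7.51 = 5.136 m²/s; V₁ = q/y₁ = 7.420 m/s. Fr₁ = V₁/√(g·y₁) = 2.847.
Sequent-depth ratio: y₂/y₁ = ½[√(1 + 8Fr₁²) − 1] = ½[√65.855 − 1] = 3.558.
y₂ = 3.558 × 0.6922 = 2.463 m.
Head loss: ΔE = (y₂ − y₁)³/(4y₁y₂) = (2.463 − 0.6922)³/(4×0.6922×2.463) = 5.548/6.818 = 0.8138 m.

ΔE = 0.8138 m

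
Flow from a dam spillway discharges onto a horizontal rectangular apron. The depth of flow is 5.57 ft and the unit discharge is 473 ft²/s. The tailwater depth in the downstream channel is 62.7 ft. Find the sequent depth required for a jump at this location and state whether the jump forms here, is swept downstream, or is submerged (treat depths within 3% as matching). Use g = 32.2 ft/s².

V₁ = q/y₁ = 473/5.57 = 84.9 ft/s. Fr₁ = V₁/√(g·y₁) = 84.9/√(32.2×5.57) = 6.34.
Bélanger equation: y₂/y₁ = ½[√(1 + 8Fr₁²) − 1] = ½[√322.7 − 1] = 8.48.
y₂ = 8.48 × 5.57 = 47.2 ft.
Tailwater y_tw = 62.7 ft: y_tw > y₂, so the jump is submerged.

y₂ = 47.2 ft; the jump is submerged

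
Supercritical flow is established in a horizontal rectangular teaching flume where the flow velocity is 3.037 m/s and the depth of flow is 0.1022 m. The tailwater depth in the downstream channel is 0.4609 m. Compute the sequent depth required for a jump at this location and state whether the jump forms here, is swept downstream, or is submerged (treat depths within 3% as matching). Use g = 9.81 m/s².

Fr₁ = V₁/√(g·y₁) = 3.037/√(9.81×0.1022) = 3.033.
Conjugate-depth relation: y₂/y₁ = ½[√(1 + 8Fr₁²) − 1] = ½[√74.597 − 1] = 3.818.
y₂ = 3.818 × 0.1022 = 0.3902 m.
Tailwater y_tw = 0.4609 m: y_tw > y₂, so the jump is submerged.

y₂ = 0.3902 m; the jump is submerged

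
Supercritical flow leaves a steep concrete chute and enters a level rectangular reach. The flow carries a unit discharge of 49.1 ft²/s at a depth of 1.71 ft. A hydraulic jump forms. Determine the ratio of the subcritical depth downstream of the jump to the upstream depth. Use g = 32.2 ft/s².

V₁ = q/y₁ = 49.1/1.71 = 28.7 ft/s. Fr₁ = V₁/√(g·y₁) = 28.7/√(32.2×1.71) = 3.87.
By Bélanger, y₂/y₁ = ½[√(1 + 8Fr₁²) − 1] = ½[√120.8 − 1] = 5.00.

y₂/y₁ = 5.00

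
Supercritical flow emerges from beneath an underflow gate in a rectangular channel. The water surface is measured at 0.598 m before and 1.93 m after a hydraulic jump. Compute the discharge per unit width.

q = 3.78 m²/s

For a rectangular channel the momentum equation gives q² = ½·g·y₁·y₂·(y₁ + y₂) = ½×9.81×0.598×1.93×2.53 = 14.3.
q = √14.3 = 3.78 m²/s.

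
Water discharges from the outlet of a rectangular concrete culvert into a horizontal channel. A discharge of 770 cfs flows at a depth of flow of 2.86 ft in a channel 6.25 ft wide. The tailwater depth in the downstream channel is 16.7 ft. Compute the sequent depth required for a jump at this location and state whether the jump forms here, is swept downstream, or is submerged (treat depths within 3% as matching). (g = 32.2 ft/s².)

q = Q/b = 770/6.25 = 123 ft²/s; V₁ = q/y₁ = 43.1 ft/s. Fr₁ = V₁/√(g·y₁) = 4.49.
Bélanger equation: y₂/y₁ = ½[√(1 + 8Fr₁²) − 1] = ½[√162.2 − 1] = 5.87.
y₂ = 5.87 × 2.86 = 16.8 ft.
Tailwater y_tw = 16.7 ft: y_tw ≈ y₂, so the jump forms here.

y₂ = 16.8 ft; the jump forms here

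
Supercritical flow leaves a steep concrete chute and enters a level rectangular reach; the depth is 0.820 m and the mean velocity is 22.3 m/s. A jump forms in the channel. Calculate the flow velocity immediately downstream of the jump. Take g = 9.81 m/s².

Fr₁ = V₁/√(g·y₁) = 22.3/√(9.81×0.820) = 7.86.
By Bélanger, y₂/y₁ = ½[√(1 + 8Fr₁²) − 1] = ½[√495.6 − 1] = 10.6.
y₂ = 10.6 × 0.820 = 8.72 m.
q = V₁·y₁ = 22.3 × 0.820 = 18.3 m²/s.
V₂ = q/y₂ = 18.3/8.72 = 2.10 m/s.

V₂ = 2.10 m/s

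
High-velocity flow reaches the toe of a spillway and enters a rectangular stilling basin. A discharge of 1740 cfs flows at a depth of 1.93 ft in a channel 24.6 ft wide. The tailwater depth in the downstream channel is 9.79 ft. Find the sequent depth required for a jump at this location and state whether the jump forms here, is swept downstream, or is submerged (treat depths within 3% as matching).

q = Q/b = 1740/24.6 = 70.7 ft²/s; V₁ = q/y₁ = 36.6 ft/s. Fr₁ = V₁/√(g·y₁) = 4.65.
From the momentum equation for a rectangular channel, y₂/y₁ = ½[√(1 + 8Fr₁²) − 1] = ½[√173.9 − 1] = 6.09.
y₂ = 6.09 × 1.93 = 11.8 ft.
Tailwater y_tw = 9.79 ft: y_tw < y₂, so the jump is swept downstream.

y₂ = 11.8 ft; the jump is swept downstream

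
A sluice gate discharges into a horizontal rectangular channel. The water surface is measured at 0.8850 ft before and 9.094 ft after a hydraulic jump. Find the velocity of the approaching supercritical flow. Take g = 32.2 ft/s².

V₁ = 40.63 ft/s

For a rectangular channel the momentum equation gives q² = ½·g·y₁·y₂·(y₁ + y₂) = ½×32.2×0.8850×9.094×9.979 = 1293.
q = √1293 = 35.96 ft²/s.
V₁ = q/y₁ = 35.96/0.8850 = 40.63 ft/s.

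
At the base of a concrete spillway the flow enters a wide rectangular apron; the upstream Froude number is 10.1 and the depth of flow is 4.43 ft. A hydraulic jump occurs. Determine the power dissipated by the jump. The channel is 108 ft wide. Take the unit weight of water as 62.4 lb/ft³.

Fr₁ = 10.1 (given).
Conjugate-depth relation: y₂/y₁ = ½[√(1 + 8Fr₁²) − 1] = ½[√817.1 − 1] = 13.8.
y₂ = 13.8 × 4.43 = 61.1 ft.
Head loss: ΔE = (y₂ − y₁)³/(4y₁y₂) = (61.1 − 4.43)³/(4×4.43×61.1) = 181994/1083 = 168 ft.
V₁ = Fr₁·√(g·y₁) = 10.1×√(32.2×4.43) = 121 ft/s; q = V₁·y₁ = 534 ft²/s. Q = q·b = 534 × 108 = 57714 cfs. P = γ·Q·ΔE/550 = 62.4 × 57714 × 168 / 550 = 1100662 hp.

P = 1100662 hp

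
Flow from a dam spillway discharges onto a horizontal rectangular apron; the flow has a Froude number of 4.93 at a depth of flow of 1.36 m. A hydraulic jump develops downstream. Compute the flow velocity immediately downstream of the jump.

Fr₁ = 4.93 (given).
By Bélanger, y₂/y₁ = ½[√(1 + 8Fr₁²) − 1] = ½[√195.4 − 1] = 6.49.
y₂ = 6.49 × 1.36 = 8.83 m.
V₁ = Fr₁·√(g·y₁) = 4.93×√(9.81×1.36) = 18.0 m/s; q = V₁·y₁ = 24.5 m²/s.
V₂ = q/y₂ = 24.5/8.83 = 2.77 m/s.

V₂ = 2.77 m/s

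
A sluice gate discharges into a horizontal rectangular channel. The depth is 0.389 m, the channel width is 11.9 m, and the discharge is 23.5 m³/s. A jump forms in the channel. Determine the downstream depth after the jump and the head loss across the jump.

y₂ = 1.25 m; ΔE = 0.327 m

q = Q/b = 23.5/11.9 = 1.97 m²/s; V₁ = q/y₁ = 5.08 m/s. Fr₁ = V₁/√(g·y₁) = 2.60.
Conjugate-depth relation: y₂/y₁ = ½[√(1 + 8Fr₁²) − 1] = ½[√55.03 − 1] = 3.21.
y₂ = 3.21 × 0.389 = 1.25 m.
Head loss: ΔE = (y₂ − y₁)³/(4y₁y₂) = (1.25 − 0.389)³/(4×0.389×1.25) = 0.635/1.94 = 0.327 m.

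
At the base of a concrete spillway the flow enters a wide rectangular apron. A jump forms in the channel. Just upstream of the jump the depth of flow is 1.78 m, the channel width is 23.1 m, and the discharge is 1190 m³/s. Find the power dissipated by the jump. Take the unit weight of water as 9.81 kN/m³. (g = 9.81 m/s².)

q = Q/b = 1190/23.1 = 51.5 m²/s; V₁ = q/y₁ = 28.9 m/s. Fr₁ = V₁/√(g·y₁) = 6.93.
Conjugate-depth relation: y₂/y₁ = ½[√(1 + 8Fr₁²) − 1] = ½[√384.7 − 1] = 9.31.
y₂ = 9.31 × 1.78 = 16.6 m.
Head loss: ΔE = (y₂ − y₁)³/(4y₁y₂) = (16.6 − 1.78)³/(4×1.78×16.6) = 3233/118 = 27.4 m.
P = γ·Q·ΔE = 9.81 × 1190 × 27.4 = 319989 kW.

P = 319989 kW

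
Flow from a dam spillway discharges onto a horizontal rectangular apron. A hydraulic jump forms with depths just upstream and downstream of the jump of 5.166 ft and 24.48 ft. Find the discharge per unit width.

For a rectangular channel the momentum equation gives q² = ½·g·y₁·y₂·(y₁ + y₂) = ½×32.2×5.166×24.48×29.65 = 60361.
q = √60361 = 245.7 ft²/s.

q = 245.7 ft²/s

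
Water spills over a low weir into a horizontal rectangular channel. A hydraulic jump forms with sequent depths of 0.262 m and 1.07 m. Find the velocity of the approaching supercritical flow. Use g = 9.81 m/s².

V₁ = 5.17 m/s

For a rectangular channel the momentum equation gives q² = ½·g·y₁·y₂·(y₁ + y₂) = ½×9.81×0.262×1.07×1.33 = 1.83.
q = √1.83 = 1.35 m²/s.
V₁ = q/y₁ = 1.35/0.262 = 5.17 m/s.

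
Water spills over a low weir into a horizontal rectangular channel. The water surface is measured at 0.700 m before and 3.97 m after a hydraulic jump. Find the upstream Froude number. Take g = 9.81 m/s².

For a rectangular channel the momentum equation gives q² = ½·g·y₁·y₂·(y₁ + y₂) = ½×9.81×0.700×3.97×4.67 = 63.7.
q = √63.7 = 7.98 m²/s.
V₁ = q/y₁ = 11.4 m/s; Fr₁ = V₁/√(g·y₁) = 4.35.

Fr₁ = 4.35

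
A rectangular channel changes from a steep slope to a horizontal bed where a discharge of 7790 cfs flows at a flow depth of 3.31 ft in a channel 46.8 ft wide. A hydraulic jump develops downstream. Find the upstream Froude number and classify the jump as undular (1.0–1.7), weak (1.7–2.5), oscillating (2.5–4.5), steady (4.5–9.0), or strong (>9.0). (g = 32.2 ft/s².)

q = Q/b = 7790/46.8 = 166 ft²/s; V₁ = q/y₁ = 50.3 ft/s. Fr₁ = V₁/√(g·y₁) = 4.87.
Fr₁ = 4.87 lies in the steady range.

Fr₁ = 4.87; steady jump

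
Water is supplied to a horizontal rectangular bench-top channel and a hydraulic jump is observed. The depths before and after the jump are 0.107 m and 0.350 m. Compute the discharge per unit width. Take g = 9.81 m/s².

For a rectangular channel the momentum equation gives q² = ½·g·y₁·y₂·(y₁ + y₂) = ½×9.81×0.107×0.350×0.457 = 0.0839.
q = √0.0839 = 0.290 m²/s.

q = 0.290 m²/s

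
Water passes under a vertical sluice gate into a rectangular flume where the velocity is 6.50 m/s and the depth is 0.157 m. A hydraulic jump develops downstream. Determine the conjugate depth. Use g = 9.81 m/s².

Fr₁ = V₁/√(g·y₁) = 6.50/√(9.81×0.157) = 5.24.
From the momentum equation for a rectangular channel, y₂/y₁ = ½[√(1 + 8Fr₁²) − 1] = ½[√220.5 − 1] = 6.92.
y₂ = 6.92 × 0.157 = 1.09 m.

y₂ = 1.09 m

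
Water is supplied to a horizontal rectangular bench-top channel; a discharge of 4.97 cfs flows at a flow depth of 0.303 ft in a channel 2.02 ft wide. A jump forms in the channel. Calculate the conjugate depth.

y₂ = 0.973 ft

q = Q/b = 4.97/2.02 = 2.46 ft²/s; V₁ = q/y₁ = 8.12 ft/s. Fr₁ = V₁/√(g·y₁) = 2.60.
From the momentum equation for a rectangular channel, y₂/y₁ = ½[√(1 + 8Fr₁²) − 1] = ½[√55.07 − 1] = 3.21.
y₂ = 3.21 × 0.303 = 0.973 ft.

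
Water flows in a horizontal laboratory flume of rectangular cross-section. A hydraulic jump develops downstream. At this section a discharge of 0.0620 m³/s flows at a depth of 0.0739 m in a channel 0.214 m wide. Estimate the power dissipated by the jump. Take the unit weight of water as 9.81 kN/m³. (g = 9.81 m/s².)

P = 0.237 kW

q = Q/b = 0.0620/0.214 = 0.290 m²/s; V₁ = q/y₁ = 3.92 m/s. Fr₁ = V₁/√(g·y₁) = 4.60.
Bélanger equation: y₂/y₁ = ½[√(1 + 8Fr₁²) − 1] = ½[√170.6 − 1] = 6.03.
y₂ = 6.03 × 0.0739 = 0.446 m.
V₂ = q/y₂ = 0.290/0.446 = 0.650 m/s. E₁ = y₁ + V₁²/2g = 0.857 m; E₂ = y₂ + V₂²/2g = 0.467 m. ΔE = E₁ − E₂ = 0.390 m.
P = γ·Q·ΔE = 9.81 × 0.0620 × 0.390 = 0.237 kW.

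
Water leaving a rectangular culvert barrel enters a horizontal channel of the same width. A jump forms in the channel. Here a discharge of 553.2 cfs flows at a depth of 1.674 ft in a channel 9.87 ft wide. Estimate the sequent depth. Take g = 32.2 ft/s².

y₂ = 9.992 ft

q = Q/b = 553.2/9.87 = 56.05 ft²/s; V₁ = q/y₁ = 33.48 ft/s. Fr₁ = V₁/√(g·y₁) = 4.560.
Conjugate-depth relation: y₂/y₁ = ½[√(1 + 8Fr₁²) − 1] = ½[√167.38 − 1] = 5.969.
y₂ = 5.969 × 1.674 = 9.992 ft.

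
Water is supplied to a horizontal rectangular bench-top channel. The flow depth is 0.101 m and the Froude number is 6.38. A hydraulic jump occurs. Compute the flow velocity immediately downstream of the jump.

V₂ = 0.744 m/s

Fr₁ = 6.38 (given).
From the momentum equation for a rectangular channel, y₂/y₁ = ½[√(1 + 8Fr₁²) − 1] = ½[√326.6 − 1] = 8.54.
y₂ = 8.54 × 0.101 = 0.862 m.
V₁ = Fr₁·√(g·y₁) = 6.38×√(9.81×0.101) = 6.35 m/s; q = V₁·y₁ = 0.641 m²/s.
V₂ = q/y₂ = 0.641/0.862 = 0.744 m/s.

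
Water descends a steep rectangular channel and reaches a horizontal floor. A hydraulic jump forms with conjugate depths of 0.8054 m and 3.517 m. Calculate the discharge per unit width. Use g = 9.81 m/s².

q = 7.750 m²/s

For a rectangular channel the momentum equation gives q² = ½·g·y₁·y₂·(y₁ + y₂) = ½×9.81×0.8054×3.517×4.322 = 60.05.
q = √60.05 = 7.750 m²/s.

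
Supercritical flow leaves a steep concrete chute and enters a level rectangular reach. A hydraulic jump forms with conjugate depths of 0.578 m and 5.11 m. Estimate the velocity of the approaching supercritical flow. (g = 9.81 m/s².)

V₁ = 15.7 m/s

For a rectangular channel the momentum equation gives q² = ½·g·y₁·y₂·(y₁ + y₂) = ½×9.81×0.578×5.11×5.69 = 82.4.
q = √82.4 = 9.08 m²/s.
V₁ = q/y₁ = 9.08/0.578 = 15.7 m/s.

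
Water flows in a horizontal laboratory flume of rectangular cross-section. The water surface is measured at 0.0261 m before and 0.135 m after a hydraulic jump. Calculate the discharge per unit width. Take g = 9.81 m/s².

For a rectangular channel the momentum equation gives q² = ½·g·y₁·y₂·(y₁ + y₂) = ½×9.81×0.0261×0.135×0.161 = 0.00278.
q = √0.00278 = 0.0528 m²/s.

q = 0.0528 m²/s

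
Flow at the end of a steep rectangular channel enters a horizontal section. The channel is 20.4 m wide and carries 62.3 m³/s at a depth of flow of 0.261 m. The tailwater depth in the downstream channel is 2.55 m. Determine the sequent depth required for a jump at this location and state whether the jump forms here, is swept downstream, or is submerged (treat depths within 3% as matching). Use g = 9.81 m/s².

y₂ = 2.57 m; the jump forms here

q = Q/b = 62.3/20.4 = 3.05 m²/s; V₁ = q/y₁ = 11.7 m/s. Fr₁ = V₁/√(g·y₁) = 7.31.
By Bélanger, y₂/y₁ = ½[√(1 + 8Fr₁²) − 1] = ½[√428.8 − 1] = 9.85.
y₂ = 9.85 × 0.261 = 2.57 m.
Tailwater y_tw = 2.55 m: y_tw ≈ y₂, so the jump forms here.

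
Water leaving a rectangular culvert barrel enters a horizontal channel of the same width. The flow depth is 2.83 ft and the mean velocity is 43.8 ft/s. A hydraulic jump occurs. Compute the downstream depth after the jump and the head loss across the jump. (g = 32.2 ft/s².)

y₂ = 17.0 ft; ΔE = 14.8 ft

Fr₁ = V₁/√(g·y₁) = 43.8/√(32.2×2.83) = 4.59.
Sequent-depth ratio: y₂/y₁ = ½[√(1 + 8Fr₁²) − 1] = ½[√169.4 − 1] = 6.01.
y₂ = 6.01 × 2.83 = 17.0 ft.
q = V₁·y₁ = 43.8 × 2.83 = 124 ft²/s. V₂ = q/y₂ = 124/17.0 = 7.29 ft/s. E₁ = y₁ + V₁²/2g = 32.6 ft; E₂ = y₂ + V₂²/2g = 17.8 ft. ΔE = E₁ − E₂ = 14.8 ft.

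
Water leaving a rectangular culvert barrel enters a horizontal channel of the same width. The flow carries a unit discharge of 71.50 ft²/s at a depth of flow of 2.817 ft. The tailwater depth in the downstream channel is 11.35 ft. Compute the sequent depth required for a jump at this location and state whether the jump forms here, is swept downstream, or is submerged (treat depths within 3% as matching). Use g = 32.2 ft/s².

y₂ = 9.301 ft; the jump is submerged

V₁ = q/y₁ = 71.50/2.817 = 25.38 ft/s. Fr₁ = V₁/√(g·y₁) = 25.38/√(32.2×2.817) = 2.665.
Bélanger equation: y₂/y₁ = ½[√(1 + 8Fr₁²) − 1] = ½[√57.818 − 1] = 3.302.
y₂ = 3.302 × 2.817 = 9.301 ft.
Tailwater y_tw = 11.35 ft: y_tw > y₂, so the jump is submerged.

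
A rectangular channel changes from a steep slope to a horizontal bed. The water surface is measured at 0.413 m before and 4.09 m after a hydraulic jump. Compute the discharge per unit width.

q = 6.11 m²/s

For a rectangular channel the momentum equation gives q² = ½·g·y₁·y₂·(y₁ + y₂) = ½×9.81×0.413×4.09×4.50 = 37.3.
q = √37.3 = 6.11 m²/s.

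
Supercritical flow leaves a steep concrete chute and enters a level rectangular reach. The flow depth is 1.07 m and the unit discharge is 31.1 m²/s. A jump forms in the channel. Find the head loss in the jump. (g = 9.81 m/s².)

V₁ = q/y₁ = 31.1/1.07 = 29.1 m/s. Fr₁ = V₁/√(g·y₁) = 29.1/√(9.81×1.07) = 8.97.
Bélanger equation: y₂/y₁ = ½[√(1 + 8Fr₁²) − 1] = ½[√644.9 − 1] = 12.2.
y₂ = 12.2 × 1.07 = 13.1 m.
V₂ = q/y₂ = 31.1/13.1 = 2.38 m/s. E₁ = y₁ + V₁²/2g = 44.1 m; E₂ = y₂ + V₂²/2g = 13.3 m. ΔE = E₁ − E₂ = 30.8 m.

ΔE = 30.8 m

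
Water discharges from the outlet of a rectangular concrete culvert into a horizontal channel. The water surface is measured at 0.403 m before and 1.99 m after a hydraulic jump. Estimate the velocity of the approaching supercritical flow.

V₁ = 7.61 m/s

For a rectangular channel the momentum equation gives q² = ½·g·y₁·y₂·(y₁ + y₂) = ½×9.81×0.403×1.99×2.39 = 9.41.
q = √9.41 = 3.07 m²/s.
V₁ = q/y₁ = 3.07/0.403 = 7.61 m/s.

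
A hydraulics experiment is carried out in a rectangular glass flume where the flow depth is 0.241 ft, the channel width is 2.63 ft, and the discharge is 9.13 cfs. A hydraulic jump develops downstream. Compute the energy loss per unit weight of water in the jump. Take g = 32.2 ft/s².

ΔE = 1.75 ft

q = Q/b = 9.13/2.63 = 3.47 ft²/s; V₁ = q/y₁ = 14.4 ft/s. Fr₁ = V₁/√(g·y₁) = 5.17.
Sequent-depth ratio: y₂/y₁ = ½[√(1 + 8Fr₁²) − 1] = ½[√214.9 − 1] = 6.83.
y₂ = 6.83 × 0.241 = 1.65 ft.
Head loss: ΔE = (y₂ − y₁)³/(4y₁y₂) = (1.65 − 0.241)³/(4×0.241×1.65) = 2.77/1.59 = 1.75 ft.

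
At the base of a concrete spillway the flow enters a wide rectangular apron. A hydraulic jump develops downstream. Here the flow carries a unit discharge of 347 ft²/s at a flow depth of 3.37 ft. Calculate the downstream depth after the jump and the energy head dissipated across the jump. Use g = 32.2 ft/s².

y₂ = 45.5 ft; ΔE = 122 ft

V₁ = q/y₁ = 347/3.37 = 103 ft/s. Fr₁ = V₁/√(g·y₁) = 103/√(32.2×3.37) = 9.88.
Sequent-depth ratio: y₂/y₁ = ½[√(1 + 8Fr₁²) − 1] = ½[√782.6 − 1] = 13.5.
y₂ = 13.5 × 3.37 = 45.5 ft.
Head loss: ΔE = (y₂ − y₁)³/(4y₁y₂) = (45.5 − 3.37)³/(4×3.37×45.5) = 74533/613 = 122 ft.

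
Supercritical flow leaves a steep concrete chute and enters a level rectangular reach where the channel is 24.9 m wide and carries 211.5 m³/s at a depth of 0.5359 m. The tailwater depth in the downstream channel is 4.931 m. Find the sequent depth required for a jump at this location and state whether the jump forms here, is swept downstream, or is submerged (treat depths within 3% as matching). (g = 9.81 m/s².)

y₂ = 4.978 m; the jump forms here

q = Q/b = 211.5/24.9 = 8.494 m²/s; V₁ = q/y₁ = 15.85 m/s. Fr₁ = V₁/√(g·y₁) = 6.913.
Bélanger equation: y₂/y₁ = ½[√(1 + 8Fr₁²) − 1] = ½[√383.29 − 1] = 9.289.
y₂ = 9.289 × 0.5359 = 4.978 m.
Tailwater y_tw = 4.931 m: y_tw ≈ y₂, so the jump forms here.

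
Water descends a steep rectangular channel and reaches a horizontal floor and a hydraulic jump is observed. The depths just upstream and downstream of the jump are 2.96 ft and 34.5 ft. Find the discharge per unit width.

For a rectangular channel the momentum equation gives q² = ½·g·y₁·y₂·(y₁ + y₂) = ½×32.2×2.96×34.5×37.5 = 61589.
q = √61589 = 248 ft²/s.

q = 248 ft²/s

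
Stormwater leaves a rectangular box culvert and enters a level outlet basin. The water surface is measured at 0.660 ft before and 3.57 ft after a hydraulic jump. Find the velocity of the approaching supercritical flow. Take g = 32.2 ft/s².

V₁ = 19.2 ft/s

For a rectangular channel the momentum equation gives q² = ½·g·y₁·y₂·(y₁ + y₂) = ½×32.2×0.660×3.57×4.23 = 160.
q = √160 = 12.7 ft²/s.
V₁ = q/y₁ = 12.7/0.660 = 19.2 ft/s.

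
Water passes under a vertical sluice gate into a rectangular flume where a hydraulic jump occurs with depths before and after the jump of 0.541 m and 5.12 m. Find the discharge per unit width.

q = 8.77 m²/s

For a rectangular channel the momentum equation gives q² = ½·g·y₁·y₂·(y₁ + y₂) = ½×9.81×0.541×5.12×5.66 = 76.9.
q = √76.9 = 8.77 m²/s.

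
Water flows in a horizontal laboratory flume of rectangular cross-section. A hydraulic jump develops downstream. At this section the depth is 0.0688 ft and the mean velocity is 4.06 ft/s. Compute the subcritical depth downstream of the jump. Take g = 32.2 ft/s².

Fr₁ = V₁/√(g·y₁) = 4.06/√(32.2×0.0688) = 2.73.
Bélanger equation: y₂/y₁ = ½[√(1 + 8Fr₁²) − 1] = ½[√60.52 − 1] = 3.39.
y₂ = 3.39 × 0.0688 = 0.233 ft.

y₂ = 0.233 ft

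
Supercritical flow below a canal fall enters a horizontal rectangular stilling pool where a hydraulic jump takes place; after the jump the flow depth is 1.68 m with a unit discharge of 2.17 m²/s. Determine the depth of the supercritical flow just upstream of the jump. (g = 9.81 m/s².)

y₁ = 0.290 m

V₂ = q/y₂ = 2.17/1.68 = 1.29 m/s; Fr₂ = V₂/√(g·y₂) = 0.318.
From the momentum equation (using Fr₂), y₁/y₂ = ½[√(1 + 8Fr₂²) − 1] = ½[√1.810 − 1] = 0.173.
y₁ = 0.173 × 1.68 = 0.290 m.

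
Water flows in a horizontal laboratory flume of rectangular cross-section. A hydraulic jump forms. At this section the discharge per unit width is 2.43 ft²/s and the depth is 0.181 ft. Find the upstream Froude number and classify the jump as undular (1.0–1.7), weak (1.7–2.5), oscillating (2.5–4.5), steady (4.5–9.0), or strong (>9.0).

Fr₁ = 5.56; steady jump

V₁ = q/y₁ = 2.43/0.181 = 13.4 ft/s. Fr₁ = V₁/√(g·y₁) = 13.4/√(32.2×0.181) = 5.56.
Fr₁ = 5.56 lies in the steady range.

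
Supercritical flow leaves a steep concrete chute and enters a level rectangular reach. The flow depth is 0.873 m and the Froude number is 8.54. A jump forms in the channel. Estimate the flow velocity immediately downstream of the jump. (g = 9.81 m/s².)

Fr₁ = 8.54 (given).
Bélanger equation: y₂/y₁ = ½[√(1 + 8Fr₁²) − 1] = ½[√584.5 − 1] = 11.6.
y₂ = 11.6 × 0.873 = 10.1 m.
V₁ = Fr₁·√(g·y₁) = 8.54×√(9.81×0.873) = 25.0 m/s; q = V₁·y₁ = 21.8 m²/s.
V₂ = q/y₂ = 21.8/10.1 = 2.16 m/s.

V₂ = 2.16 m/s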